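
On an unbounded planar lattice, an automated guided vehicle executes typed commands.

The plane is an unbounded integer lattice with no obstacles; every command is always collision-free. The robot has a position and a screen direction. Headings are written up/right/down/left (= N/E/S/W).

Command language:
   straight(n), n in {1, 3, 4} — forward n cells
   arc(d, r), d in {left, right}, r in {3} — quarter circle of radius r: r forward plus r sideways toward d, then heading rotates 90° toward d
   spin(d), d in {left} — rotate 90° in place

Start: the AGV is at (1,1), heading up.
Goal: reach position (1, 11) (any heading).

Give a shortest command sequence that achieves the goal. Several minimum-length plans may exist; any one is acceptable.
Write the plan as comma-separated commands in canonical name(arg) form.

from: at (1,1), heading up
[1] after straight(4): at (1,5), heading up
[2] after straight(3): at (1,8), heading up
[3] after straight(3): at (1,11), heading up
no 2-step plan works, so 3 is optimal.

straight(4), straight(3), straight(3)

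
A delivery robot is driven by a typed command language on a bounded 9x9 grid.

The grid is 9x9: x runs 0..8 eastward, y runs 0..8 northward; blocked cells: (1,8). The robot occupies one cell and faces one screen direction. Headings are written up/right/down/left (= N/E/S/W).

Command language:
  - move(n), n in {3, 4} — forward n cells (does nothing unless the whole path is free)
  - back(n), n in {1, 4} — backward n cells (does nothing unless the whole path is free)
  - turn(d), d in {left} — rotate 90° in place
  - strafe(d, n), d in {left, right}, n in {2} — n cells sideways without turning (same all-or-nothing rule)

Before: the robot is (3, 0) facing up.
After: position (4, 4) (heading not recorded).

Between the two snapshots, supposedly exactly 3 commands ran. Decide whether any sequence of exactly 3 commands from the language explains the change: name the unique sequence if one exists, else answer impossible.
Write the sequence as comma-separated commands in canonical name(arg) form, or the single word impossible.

move(4), turn(left), back(1)

key: running back(1) before move(4) would end elsewhere — order is forced
from: (3, 0) facing up
[1] after move(4): (3, 4) facing up
[2] after turn(left): (3, 4) facing left
[3] after back(1): (4, 4) facing left
no rival 3-sequence matches.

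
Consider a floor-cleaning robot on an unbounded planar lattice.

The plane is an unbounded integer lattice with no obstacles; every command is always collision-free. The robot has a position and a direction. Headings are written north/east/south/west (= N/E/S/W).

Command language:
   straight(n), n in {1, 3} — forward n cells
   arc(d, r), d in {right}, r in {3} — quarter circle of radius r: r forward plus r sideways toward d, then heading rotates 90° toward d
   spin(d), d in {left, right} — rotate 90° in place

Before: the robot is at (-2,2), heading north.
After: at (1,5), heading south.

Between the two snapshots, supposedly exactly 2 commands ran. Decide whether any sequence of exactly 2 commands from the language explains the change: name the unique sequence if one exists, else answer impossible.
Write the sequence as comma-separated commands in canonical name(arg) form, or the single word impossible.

arc(right, 3), spin(right)

key: position moved to (1,5) AND the heading swung to S — translation plus rotation needed
begin: at (-2,2), heading north
t=1 arc(right, 3) ⇒ at (1,5), heading east
t=2 spin(right) ⇒ at (1,5), heading south
uniquely the one of 25 2-step routes that fits.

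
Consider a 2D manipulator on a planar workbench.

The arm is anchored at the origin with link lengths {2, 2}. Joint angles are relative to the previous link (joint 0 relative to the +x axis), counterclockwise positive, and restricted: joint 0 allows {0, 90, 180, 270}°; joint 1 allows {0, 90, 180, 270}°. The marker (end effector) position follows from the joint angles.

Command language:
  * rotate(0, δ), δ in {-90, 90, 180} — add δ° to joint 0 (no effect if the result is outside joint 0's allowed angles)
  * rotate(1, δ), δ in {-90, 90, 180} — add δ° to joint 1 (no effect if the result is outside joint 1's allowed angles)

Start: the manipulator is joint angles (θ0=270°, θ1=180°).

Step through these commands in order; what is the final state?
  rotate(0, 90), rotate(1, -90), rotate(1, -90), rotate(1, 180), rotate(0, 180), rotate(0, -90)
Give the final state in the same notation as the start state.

joint angles (θ0=90°, θ1=180°)

start: joint angles (θ0=270°, θ1=180°)
[1] after rotate(0, 90): joint angles (θ0=0°, θ1=180°)
[2] after rotate(1, -90): joint angles (θ0=0°, θ1=90°)
[3] after rotate(1, -90): joint angles (θ0=0°, θ1=0°)
[4] after rotate(1, 180): joint angles (θ0=0°, θ1=180°)
[5] after rotate(0, 180): joint angles (θ0=180°, θ1=180°)
[6] after rotate(0, -90): joint angles (θ0=90°, θ1=180°)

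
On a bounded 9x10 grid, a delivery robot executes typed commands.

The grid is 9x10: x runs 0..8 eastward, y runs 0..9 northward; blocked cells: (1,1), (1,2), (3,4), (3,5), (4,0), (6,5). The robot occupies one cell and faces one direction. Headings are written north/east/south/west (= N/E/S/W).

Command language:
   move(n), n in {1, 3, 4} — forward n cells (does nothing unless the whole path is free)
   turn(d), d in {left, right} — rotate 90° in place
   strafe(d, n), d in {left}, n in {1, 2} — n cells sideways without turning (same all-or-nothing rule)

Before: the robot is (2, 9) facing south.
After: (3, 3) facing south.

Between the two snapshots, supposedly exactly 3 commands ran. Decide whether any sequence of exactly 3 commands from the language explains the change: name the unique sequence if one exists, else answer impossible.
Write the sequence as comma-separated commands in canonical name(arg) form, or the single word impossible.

key: heading stays S — no command in the sequence turns
t0: (2, 9) facing south
[1] after move(3): (2, 6) facing south
[2] after move(3): (2, 3) facing south
[3] after strafe(left, 1): (3, 3) facing south
no other 3-command option fits: unique.

move(3), move(3), strafe(left, 1)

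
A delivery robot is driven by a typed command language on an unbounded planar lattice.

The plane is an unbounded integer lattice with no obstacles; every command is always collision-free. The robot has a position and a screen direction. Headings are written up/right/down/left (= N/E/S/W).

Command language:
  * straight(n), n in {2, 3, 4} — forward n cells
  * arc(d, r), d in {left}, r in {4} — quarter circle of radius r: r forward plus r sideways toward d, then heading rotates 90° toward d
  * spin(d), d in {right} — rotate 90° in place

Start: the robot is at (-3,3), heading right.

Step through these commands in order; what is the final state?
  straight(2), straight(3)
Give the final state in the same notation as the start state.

initial: at (-3,3), heading right
t=1 straight(2) ⇒ at (-1,3), heading right
t=2 straight(3) ⇒ at (2,3), heading right

at (2,3), heading right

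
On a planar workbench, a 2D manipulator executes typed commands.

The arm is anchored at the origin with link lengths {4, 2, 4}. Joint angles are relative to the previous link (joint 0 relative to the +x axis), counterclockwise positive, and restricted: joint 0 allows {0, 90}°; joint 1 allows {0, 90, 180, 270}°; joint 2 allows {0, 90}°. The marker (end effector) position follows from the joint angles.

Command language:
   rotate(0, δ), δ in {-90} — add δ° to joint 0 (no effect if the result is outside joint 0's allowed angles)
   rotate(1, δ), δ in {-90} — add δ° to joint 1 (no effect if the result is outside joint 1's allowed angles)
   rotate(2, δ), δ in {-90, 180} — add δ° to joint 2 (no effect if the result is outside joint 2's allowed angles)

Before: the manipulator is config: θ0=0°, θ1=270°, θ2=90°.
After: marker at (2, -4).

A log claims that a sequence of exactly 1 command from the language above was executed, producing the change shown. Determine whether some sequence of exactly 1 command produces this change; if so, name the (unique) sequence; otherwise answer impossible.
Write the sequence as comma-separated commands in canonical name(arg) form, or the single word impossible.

t0: config: θ0=0°, θ1=270°, θ2=90°
step 1 (rotate(1, -90)): config: θ0=0°, θ1=180°, θ2=90°
uniquely the one of 4 1-step routes that fits.

rotate(1, -90)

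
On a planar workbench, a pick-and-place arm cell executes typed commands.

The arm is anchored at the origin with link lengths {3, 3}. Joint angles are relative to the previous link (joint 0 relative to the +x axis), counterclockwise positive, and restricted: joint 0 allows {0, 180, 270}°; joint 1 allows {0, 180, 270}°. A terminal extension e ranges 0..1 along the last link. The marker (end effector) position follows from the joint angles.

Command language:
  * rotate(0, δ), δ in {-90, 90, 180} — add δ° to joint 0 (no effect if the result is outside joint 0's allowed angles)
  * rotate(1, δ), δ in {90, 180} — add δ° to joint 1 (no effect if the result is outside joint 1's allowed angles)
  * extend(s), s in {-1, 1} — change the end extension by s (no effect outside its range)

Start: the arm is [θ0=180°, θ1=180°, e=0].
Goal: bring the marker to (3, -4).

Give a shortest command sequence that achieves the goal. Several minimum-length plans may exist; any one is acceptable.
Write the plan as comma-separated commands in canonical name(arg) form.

extend(1), rotate(1, 90), rotate(0, 180)

begin: [θ0=180°, θ1=180°, e=0]
[1] after extend(1): [θ0=180°, θ1=180°, e=1]
[2] after rotate(1, 90): [θ0=180°, θ1=270°, e=1]
[3] after rotate(0, 180): [θ0=0°, θ1=270°, e=1]
shorter routes all fall short; 3 is best.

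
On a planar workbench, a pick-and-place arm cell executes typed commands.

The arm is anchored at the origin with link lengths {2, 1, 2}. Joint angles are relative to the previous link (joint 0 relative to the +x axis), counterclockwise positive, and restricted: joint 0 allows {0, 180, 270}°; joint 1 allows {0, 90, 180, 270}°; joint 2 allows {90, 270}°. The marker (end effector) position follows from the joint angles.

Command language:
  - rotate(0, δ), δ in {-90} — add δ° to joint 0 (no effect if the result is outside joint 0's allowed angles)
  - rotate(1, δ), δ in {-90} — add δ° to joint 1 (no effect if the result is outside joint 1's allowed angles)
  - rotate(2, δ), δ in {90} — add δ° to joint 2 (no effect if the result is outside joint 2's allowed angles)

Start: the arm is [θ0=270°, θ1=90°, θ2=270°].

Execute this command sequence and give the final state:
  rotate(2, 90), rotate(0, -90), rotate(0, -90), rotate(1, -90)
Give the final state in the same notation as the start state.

[θ0=180°, θ1=0°, θ2=270°]

begin: [θ0=270°, θ1=90°, θ2=270°]
step 1 (rotate(2, 90)): [θ0=270°, θ1=90°, θ2=270°]
step 2 (rotate(0, -90)): [θ0=180°, θ1=90°, θ2=270°]
step 3 (rotate(0, -90)): [θ0=180°, θ1=90°, θ2=270°]
step 4 (rotate(1, -90)): [θ0=180°, θ1=0°, θ2=270°]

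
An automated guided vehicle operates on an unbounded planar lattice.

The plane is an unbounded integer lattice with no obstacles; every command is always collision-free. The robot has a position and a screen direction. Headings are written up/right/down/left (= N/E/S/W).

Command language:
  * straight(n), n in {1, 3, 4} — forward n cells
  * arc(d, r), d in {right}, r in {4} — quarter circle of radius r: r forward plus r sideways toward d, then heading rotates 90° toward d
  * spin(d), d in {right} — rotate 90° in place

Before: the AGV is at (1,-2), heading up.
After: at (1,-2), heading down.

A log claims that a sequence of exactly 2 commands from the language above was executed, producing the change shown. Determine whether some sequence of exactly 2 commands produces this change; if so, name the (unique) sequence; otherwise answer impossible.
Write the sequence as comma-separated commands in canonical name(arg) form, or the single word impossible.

spin(right), spin(right)

key: (1,-2) unmoved — no command in the sequence translates
begin: at (1,-2), heading up
1. spin(right) → at (1,-2), heading right
2. spin(right) → at (1,-2), heading down
no other 2-command option fits: unique.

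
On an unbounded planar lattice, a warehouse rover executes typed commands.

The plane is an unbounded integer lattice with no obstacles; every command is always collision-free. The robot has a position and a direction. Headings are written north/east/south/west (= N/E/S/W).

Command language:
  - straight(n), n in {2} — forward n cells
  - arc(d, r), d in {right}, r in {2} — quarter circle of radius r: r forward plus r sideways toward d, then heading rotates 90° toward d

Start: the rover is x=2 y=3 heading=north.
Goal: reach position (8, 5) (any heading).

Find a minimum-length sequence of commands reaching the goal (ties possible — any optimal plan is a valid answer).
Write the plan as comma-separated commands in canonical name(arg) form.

arc(right, 2), straight(2), straight(2)

t0: x=2 y=3 heading=north
t=1 arc(right, 2) ⇒ x=4 y=5 heading=east
t=2 straight(2) ⇒ x=6 y=5 heading=east
t=3 straight(2) ⇒ x=8 y=5 heading=east
no 2-step plan works, so 3 is optimal.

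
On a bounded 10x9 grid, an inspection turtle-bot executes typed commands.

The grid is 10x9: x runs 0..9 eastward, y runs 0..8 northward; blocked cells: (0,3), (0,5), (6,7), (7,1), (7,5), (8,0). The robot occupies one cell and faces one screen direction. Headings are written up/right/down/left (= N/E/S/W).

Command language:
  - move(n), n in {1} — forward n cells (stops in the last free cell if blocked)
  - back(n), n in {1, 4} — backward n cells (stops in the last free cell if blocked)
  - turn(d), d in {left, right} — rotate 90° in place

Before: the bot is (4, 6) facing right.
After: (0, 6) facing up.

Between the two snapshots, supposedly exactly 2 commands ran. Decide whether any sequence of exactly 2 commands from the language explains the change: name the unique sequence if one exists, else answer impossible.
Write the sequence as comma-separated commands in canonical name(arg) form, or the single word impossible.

back(4), turn(left)

key: position moved to (0,6) AND the heading swung to N — translation plus rotation needed
from: (4, 6) facing right
t=1 back(4) ⇒ (0, 6) facing right
t=2 turn(left) ⇒ (0, 6) facing up
uniquely the one of 25 2-step routes that fits.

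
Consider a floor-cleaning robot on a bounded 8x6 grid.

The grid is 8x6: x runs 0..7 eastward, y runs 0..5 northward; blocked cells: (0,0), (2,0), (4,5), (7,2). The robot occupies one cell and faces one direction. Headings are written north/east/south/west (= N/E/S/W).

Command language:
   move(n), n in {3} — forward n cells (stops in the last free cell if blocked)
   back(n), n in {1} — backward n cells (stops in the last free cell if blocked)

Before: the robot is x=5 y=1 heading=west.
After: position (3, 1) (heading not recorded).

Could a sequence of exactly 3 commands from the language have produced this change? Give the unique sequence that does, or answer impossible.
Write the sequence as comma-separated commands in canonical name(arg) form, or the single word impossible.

impossible

checked all 3-command options: none fits.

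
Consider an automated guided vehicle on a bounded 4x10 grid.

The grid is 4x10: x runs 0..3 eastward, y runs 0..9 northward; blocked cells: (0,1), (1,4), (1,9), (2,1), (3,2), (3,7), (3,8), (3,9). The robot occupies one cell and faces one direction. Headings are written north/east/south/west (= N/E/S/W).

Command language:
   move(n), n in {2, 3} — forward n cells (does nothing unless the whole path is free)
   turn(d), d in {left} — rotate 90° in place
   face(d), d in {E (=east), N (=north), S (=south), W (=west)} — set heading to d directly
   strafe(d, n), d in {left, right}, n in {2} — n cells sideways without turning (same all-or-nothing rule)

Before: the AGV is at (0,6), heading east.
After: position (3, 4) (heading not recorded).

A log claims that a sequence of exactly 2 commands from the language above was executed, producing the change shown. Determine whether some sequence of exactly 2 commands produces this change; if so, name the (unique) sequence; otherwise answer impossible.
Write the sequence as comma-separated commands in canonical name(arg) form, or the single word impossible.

move(3), strafe(right, 2)

key: order matters: swapping move(3) and strafe(right, 2) lands elsewhere
start: at (0,6), heading east
step 1 (move(3)): at (3,6), heading east
step 2 (strafe(right, 2)): at (3,4), heading east
all 81 alternatives checked — unique.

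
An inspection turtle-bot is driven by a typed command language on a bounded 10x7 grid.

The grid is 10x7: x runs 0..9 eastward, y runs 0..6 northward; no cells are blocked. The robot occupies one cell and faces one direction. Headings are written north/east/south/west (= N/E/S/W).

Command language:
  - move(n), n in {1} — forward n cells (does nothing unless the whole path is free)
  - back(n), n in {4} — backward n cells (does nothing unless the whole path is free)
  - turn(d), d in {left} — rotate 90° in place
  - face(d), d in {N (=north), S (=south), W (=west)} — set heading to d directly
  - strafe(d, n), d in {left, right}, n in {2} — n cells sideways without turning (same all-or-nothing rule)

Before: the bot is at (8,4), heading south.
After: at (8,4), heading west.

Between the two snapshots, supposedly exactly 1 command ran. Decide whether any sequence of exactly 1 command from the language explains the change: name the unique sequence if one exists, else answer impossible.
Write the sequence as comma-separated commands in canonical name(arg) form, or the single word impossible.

key: parked at (8,4) the whole time — nothing moves the robot
start: at (8,4), heading south
t=1 face(W) ⇒ at (8,4), heading west
uniquely the one of 8 1-step routes that fits.

face(W)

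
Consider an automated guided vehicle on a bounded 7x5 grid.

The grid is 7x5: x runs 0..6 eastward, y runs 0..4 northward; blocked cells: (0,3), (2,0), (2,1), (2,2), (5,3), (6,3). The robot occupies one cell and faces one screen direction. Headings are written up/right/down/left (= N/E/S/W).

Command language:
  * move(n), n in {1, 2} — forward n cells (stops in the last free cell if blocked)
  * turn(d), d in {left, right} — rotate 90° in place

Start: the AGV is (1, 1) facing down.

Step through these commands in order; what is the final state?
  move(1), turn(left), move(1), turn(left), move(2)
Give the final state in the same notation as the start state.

(1, 2) facing up

t0: (1, 1) facing down
step 1 (move(1)): (1, 0) facing down
step 2 (turn(left)): (1, 0) facing right
step 3 (move(1)): (1, 0) facing right
step 4 (turn(left)): (1, 0) facing up
step 5 (move(2)): (1, 2) facing up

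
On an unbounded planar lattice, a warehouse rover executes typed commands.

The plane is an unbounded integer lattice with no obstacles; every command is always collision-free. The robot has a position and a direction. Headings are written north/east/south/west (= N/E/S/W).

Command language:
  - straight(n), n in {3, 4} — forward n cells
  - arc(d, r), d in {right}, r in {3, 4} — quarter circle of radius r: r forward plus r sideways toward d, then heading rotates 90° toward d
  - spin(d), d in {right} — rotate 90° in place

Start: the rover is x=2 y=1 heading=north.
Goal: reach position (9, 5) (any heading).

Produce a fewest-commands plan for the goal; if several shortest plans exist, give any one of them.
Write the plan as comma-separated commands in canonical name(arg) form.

arc(right, 4), straight(3)

initial: x=2 y=1 heading=north
step 1 (arc(right, 4)): x=6 y=5 heading=east
step 2 (straight(3)): x=9 y=5 heading=east
minimal: 2 command(s), checked below 2.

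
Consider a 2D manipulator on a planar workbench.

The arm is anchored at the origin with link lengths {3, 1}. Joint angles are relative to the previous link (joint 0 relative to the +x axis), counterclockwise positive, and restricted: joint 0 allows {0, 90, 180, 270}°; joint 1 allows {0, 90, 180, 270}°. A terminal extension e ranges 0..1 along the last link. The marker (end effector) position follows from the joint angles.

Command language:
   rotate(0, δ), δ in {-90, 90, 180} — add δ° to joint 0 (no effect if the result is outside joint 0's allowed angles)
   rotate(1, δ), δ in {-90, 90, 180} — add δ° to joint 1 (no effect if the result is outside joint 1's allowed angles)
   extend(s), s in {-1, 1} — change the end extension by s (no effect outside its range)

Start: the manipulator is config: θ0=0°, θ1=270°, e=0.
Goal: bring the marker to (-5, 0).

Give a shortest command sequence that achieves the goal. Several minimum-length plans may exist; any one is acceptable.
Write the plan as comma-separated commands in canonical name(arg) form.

rotate(0, 180), extend(1), rotate(1, 90)

from: config: θ0=0°, θ1=270°, e=0
step 1 (rotate(0, 180)): config: θ0=180°, θ1=270°, e=0
step 2 (extend(1)): config: θ0=180°, θ1=270°, e=1
step 3 (rotate(1, 90)): config: θ0=180°, θ1=0°, e=1
nothing shorter than 3 reaches the goal.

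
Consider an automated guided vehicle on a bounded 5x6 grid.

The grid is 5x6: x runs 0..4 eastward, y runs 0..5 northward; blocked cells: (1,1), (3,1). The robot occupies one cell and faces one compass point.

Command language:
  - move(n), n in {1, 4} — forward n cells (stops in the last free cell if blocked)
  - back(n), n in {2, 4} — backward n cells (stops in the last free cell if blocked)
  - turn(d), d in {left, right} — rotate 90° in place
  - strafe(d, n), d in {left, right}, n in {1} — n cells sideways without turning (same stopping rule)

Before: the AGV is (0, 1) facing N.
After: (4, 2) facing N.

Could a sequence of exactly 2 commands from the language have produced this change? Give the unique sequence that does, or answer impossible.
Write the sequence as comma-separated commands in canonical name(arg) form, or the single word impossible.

all 64 sequences checked — none match.

impossible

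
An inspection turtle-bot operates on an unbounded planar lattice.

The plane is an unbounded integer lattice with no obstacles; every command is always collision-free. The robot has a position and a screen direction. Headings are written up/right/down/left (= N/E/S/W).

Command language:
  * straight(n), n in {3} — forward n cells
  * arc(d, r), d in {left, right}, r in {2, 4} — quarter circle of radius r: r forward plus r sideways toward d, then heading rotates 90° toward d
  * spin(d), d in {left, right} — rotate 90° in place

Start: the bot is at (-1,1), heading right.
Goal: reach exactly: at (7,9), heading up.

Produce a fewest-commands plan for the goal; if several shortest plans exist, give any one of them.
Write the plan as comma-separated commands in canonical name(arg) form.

from: at (-1,1), heading right
1. arc(left, 2) → at (1,3), heading up
2. arc(right, 2) → at (3,5), heading right
3. arc(left, 4) → at (7,9), heading up
no 2-step plan works, so 3 is optimal.

arc(left, 2), arc(right, 2), arc(left, 4)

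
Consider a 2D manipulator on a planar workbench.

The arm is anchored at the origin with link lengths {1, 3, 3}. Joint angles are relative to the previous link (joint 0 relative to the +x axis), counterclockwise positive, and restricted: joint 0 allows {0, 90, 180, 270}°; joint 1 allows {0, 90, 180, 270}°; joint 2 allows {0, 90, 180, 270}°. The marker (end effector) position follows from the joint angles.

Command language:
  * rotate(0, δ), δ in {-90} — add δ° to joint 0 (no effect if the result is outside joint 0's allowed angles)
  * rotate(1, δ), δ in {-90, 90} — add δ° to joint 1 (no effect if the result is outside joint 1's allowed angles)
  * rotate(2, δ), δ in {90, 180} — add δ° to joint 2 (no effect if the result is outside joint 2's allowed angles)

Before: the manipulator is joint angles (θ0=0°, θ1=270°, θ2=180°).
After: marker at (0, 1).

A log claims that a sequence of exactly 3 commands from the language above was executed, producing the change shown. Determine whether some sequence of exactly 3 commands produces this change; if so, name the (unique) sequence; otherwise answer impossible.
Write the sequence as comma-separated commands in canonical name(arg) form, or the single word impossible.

begin: joint angles (θ0=0°, θ1=270°, θ2=180°)
t=1 rotate(0, -90) ⇒ joint angles (θ0=270°, θ1=270°, θ2=180°)
t=2 rotate(0, -90) ⇒ joint angles (θ0=180°, θ1=270°, θ2=180°)
t=3 rotate(0, -90) ⇒ joint angles (θ0=90°, θ1=270°, θ2=180°)
all 125 alternatives checked — unique.

rotate(0, -90), rotate(0, -90), rotate(0, -90)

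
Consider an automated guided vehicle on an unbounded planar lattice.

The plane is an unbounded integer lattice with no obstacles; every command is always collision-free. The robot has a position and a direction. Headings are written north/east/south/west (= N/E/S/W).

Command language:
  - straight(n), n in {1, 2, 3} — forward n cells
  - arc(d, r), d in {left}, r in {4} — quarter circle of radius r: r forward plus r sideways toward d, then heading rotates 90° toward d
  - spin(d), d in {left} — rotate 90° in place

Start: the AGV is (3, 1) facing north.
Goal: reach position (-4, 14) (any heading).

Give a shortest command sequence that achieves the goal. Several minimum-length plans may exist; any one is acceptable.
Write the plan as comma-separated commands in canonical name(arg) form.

begin: (3, 1) facing north
[1] after straight(3): (3, 4) facing north
[2] after straight(3): (3, 7) facing north
[3] after straight(3): (3, 10) facing north
[4] after arc(left, 4): (-1, 14) facing west
[5] after straight(3): (-4, 14) facing west
minimal: 5 command(s), checked below 5.

straight(3), straight(3), straight(3), arc(left, 4), straight(3)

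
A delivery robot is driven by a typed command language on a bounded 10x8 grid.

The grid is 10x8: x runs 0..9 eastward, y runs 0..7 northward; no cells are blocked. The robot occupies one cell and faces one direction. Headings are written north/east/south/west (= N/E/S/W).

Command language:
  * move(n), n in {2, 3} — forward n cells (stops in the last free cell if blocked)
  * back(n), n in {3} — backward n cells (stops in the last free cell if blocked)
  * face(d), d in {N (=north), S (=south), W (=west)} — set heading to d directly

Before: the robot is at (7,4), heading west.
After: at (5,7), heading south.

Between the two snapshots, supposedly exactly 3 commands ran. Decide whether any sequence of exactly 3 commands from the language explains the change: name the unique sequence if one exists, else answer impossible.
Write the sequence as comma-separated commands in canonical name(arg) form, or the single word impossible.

key: position moved to (5,7) AND the heading swung to S — translation plus rotation needed
t0: at (7,4), heading west
t=1 move(2) ⇒ at (5,4), heading west
t=2 face(S) ⇒ at (5,4), heading south
t=3 back(3) ⇒ at (5,7), heading south
no rival 3-sequence matches.

move(2), face(S), back(3)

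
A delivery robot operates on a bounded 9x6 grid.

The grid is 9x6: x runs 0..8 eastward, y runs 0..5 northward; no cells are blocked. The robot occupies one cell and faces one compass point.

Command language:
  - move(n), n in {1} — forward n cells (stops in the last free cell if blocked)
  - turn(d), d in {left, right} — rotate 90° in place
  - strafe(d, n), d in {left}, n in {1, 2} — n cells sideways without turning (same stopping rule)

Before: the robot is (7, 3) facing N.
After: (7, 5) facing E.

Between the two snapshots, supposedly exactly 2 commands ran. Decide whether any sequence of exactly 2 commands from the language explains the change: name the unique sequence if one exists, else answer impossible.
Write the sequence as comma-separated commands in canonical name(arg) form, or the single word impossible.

turn(right), strafe(left, 2)

key: running strafe(left, 2) before turn(right) would end elsewhere — order is forced
t0: (7, 3) facing N
step 1 (turn(right)): (7, 3) facing E
step 2 (strafe(left, 2)): (7, 5) facing E
no rival 2-sequence matches.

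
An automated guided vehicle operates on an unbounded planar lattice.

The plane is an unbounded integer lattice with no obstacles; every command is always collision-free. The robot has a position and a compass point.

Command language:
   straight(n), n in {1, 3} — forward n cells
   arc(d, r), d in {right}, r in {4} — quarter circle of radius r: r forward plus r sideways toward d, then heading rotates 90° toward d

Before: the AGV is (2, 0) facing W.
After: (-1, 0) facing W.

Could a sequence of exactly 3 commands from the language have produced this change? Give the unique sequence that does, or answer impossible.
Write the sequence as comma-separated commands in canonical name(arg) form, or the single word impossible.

straight(1), straight(1), straight(1)

key: still facing W at the end — nothing in the sequence rotates
start: (2, 0) facing W
step 1 (straight(1)): (1, 0) facing W
step 2 (straight(1)): (0, 0) facing W
step 3 (straight(1)): (-1, 0) facing W
no other 3-command option fits: unique.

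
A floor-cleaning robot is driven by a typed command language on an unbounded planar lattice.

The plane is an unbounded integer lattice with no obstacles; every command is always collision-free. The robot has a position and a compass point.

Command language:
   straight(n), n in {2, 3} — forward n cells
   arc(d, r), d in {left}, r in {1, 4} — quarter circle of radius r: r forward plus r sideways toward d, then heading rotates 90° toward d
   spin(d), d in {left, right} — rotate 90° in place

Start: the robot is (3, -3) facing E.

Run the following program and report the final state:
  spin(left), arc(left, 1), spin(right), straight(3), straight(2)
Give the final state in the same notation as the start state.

start: (3, -3) facing E
t=1 spin(left) ⇒ (3, -3) facing N
t=2 arc(left, 1) ⇒ (2, -2) facing W
t=3 spin(right) ⇒ (2, -2) facing N
t=4 straight(3) ⇒ (2, 1) facing N
t=5 straight(2) ⇒ (2, 3) facing N

(2, 3) facing N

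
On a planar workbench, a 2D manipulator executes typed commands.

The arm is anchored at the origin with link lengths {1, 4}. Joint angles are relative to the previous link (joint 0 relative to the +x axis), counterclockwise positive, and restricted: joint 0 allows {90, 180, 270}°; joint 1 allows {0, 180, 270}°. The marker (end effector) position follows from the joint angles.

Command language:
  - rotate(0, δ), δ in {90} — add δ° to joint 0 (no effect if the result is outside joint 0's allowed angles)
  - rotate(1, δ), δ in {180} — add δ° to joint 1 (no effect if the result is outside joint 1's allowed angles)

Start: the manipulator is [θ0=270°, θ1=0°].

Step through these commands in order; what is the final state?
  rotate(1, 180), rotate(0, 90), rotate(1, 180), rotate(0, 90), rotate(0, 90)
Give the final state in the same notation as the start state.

begin: [θ0=270°, θ1=0°]
1. rotate(1, 180) → [θ0=270°, θ1=180°]
2. rotate(0, 90) → [θ0=270°, θ1=180°]
3. rotate(1, 180) → [θ0=270°, θ1=0°]
4. rotate(0, 90) → [θ0=270°, θ1=0°]
5. rotate(0, 90) → [θ0=270°, θ1=0°]

[θ0=270°, θ1=0°]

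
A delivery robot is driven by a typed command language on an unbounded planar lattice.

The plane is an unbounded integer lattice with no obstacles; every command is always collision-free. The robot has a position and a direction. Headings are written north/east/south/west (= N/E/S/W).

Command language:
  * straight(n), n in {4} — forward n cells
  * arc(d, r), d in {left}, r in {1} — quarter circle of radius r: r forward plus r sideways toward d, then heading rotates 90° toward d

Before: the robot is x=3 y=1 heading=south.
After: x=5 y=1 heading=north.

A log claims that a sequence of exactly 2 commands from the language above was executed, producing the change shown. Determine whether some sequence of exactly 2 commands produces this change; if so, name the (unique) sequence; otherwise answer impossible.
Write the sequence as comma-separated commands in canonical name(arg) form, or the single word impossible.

arc(left, 1), arc(left, 1)

key: position moved to (5,1) AND the heading swung to N — translation plus rotation needed
start: x=3 y=1 heading=south
[1] after arc(left, 1): x=4 y=0 heading=east
[2] after arc(left, 1): x=5 y=1 heading=north
uniquely the one of 4 2-step routes that fits.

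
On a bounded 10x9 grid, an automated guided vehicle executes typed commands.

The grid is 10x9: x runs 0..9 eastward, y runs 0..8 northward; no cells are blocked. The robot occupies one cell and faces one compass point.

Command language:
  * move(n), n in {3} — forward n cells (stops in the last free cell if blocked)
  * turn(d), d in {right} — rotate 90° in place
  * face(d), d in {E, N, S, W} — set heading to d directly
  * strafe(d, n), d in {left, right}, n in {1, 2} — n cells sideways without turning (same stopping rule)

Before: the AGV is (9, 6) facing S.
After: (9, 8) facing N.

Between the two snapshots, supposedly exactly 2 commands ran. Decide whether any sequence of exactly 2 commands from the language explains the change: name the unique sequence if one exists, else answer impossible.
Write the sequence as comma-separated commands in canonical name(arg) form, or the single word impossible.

face(N), move(3)

key: position moved to (9,8) AND the heading swung to N — translation plus rotation needed
initial: (9, 6) facing S
t=1 face(N) ⇒ (9, 6) facing N
t=2 move(3) ⇒ (9, 8) facing N
uniquely the one of 100 2-step routes that fits.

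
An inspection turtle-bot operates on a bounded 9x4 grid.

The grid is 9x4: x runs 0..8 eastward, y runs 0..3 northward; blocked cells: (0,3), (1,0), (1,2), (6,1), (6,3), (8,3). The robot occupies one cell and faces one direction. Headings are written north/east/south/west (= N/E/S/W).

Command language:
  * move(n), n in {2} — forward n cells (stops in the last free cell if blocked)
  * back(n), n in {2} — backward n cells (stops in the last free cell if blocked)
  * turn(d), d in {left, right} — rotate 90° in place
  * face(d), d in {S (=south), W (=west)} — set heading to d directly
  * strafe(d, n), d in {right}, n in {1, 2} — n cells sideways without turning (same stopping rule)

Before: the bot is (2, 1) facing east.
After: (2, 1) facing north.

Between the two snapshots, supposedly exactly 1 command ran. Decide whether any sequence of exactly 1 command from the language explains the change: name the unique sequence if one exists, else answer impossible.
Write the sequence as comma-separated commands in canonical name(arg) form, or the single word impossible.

turn(left)

key: (2,1) unchanged — the single command moves nothing
from: (2, 1) facing east
[1] after turn(left): (2, 1) facing north
all 8 alternatives checked — unique.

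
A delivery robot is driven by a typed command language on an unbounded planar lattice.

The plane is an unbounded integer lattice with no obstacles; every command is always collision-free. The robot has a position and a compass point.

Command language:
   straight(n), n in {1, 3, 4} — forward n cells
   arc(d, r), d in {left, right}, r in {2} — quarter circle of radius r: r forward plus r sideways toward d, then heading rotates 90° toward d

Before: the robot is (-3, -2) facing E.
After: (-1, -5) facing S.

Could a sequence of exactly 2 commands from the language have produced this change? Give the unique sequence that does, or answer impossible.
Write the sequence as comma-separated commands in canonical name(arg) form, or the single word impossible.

arc(right, 2), straight(1)

key: order matters: swapping arc(right, 2) and straight(1) lands elsewhere
begin: (-3, -2) facing E
1. arc(right, 2) → (-1, -4) facing S
2. straight(1) → (-1, -5) facing S
all 25 alternatives checked — unique.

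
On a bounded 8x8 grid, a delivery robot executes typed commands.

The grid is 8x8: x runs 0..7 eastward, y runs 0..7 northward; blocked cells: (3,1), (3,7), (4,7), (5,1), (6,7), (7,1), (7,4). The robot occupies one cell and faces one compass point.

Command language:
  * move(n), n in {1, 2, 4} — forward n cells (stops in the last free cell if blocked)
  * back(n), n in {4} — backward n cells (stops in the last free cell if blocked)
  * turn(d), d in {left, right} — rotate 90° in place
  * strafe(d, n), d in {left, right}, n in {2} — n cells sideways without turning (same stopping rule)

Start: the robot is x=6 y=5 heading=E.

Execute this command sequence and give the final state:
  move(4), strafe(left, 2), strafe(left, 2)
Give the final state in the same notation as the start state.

from: x=6 y=5 heading=E
t=1 move(4) ⇒ x=7 y=5 heading=E
t=2 strafe(left, 2) ⇒ x=7 y=7 heading=E
t=3 strafe(left, 2) ⇒ x=7 y=7 heading=E

x=7 y=7 heading=E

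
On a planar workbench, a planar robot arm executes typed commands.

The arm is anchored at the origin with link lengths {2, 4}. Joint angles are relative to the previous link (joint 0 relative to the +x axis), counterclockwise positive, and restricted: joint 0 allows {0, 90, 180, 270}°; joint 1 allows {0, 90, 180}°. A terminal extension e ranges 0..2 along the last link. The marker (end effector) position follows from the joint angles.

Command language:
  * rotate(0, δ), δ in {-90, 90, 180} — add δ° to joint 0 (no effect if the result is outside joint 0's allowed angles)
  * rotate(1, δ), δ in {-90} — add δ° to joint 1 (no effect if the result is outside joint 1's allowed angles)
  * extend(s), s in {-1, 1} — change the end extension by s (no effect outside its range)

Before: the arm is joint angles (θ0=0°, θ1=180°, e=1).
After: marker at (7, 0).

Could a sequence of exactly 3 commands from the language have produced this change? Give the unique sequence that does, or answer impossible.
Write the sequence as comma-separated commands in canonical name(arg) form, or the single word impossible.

rotate(1, -90), rotate(1, -90), rotate(1, -90)

from: joint angles (θ0=0°, θ1=180°, e=1)
t=1 rotate(1, -90) ⇒ joint angles (θ0=0°, θ1=90°, e=1)
t=2 rotate(1, -90) ⇒ joint angles (θ0=0°, θ1=0°, e=1)
t=3 rotate(1, -90) ⇒ joint angles (θ0=0°, θ1=0°, e=1)
no other 3-command option fits: unique.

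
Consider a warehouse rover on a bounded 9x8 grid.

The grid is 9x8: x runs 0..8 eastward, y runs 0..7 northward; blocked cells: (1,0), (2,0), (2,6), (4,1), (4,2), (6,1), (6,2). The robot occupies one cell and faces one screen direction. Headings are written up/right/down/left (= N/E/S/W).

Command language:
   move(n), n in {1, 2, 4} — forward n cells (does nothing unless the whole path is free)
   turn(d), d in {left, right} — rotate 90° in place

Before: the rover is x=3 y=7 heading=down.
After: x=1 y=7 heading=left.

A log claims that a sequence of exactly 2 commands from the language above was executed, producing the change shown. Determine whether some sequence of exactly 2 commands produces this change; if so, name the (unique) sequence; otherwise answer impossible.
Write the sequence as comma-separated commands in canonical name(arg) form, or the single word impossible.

key: position moved to (1,7) AND the heading swung to W — translation plus rotation needed
from: x=3 y=7 heading=down
1. turn(right) → x=3 y=7 heading=left
2. move(2) → x=1 y=7 heading=left
no rival 2-sequence matches.

turn(right), move(2)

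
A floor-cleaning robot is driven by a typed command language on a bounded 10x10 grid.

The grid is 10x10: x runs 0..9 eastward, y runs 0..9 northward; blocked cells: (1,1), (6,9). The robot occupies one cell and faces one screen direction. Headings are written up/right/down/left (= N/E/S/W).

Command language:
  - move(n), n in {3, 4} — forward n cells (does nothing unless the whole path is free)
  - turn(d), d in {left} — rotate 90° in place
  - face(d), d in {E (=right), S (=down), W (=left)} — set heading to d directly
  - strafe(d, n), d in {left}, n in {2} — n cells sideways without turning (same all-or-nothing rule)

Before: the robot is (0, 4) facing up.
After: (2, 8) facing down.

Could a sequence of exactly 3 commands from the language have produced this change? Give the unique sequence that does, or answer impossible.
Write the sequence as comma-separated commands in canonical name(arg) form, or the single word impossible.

move(4), face(S), strafe(left, 2)

key: running strafe(left, 2) before move(4) would end elsewhere — order is forced
initial: (0, 4) facing up
[1] after move(4): (0, 8) facing up
[2] after face(S): (0, 8) facing down
[3] after strafe(left, 2): (2, 8) facing down
no other 3-command option fits: unique.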